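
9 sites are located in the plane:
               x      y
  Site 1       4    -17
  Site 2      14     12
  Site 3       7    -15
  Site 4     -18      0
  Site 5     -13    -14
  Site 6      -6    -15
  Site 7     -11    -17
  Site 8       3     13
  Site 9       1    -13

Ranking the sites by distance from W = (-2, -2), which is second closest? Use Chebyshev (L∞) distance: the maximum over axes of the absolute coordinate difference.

Site 5

d(W, Site 1) = max(6, 15) = 15
d(W, Site 2) = max(16, 14) = 16
d(W, Site 3) = max(9, 13) = 13
d(W, Site 4) = max(16, 2) = 16
d(W, Site 5) = max(11, 12) = 12
d(W, Site 6) = max(4, 13) = 13
d(W, Site 7) = max(9, 15) = 15
d(W, Site 8) = max(5, 15) = 15
d(W, Site 9) = max(3, 11) = 11
Sorted ascending: Site 9, Site 5, Site 3, … — the second-nearest is Site 5.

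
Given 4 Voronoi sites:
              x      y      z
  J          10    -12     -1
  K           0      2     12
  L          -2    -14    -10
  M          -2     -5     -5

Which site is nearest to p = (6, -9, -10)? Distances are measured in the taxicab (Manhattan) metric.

d(p,J) = |6−10| + |-9−(-12)| + |-10−(-1)| = 4 + 3 + 9 = 16
d(p,K) = |6−0| + |-9−2| + |-10−12| = 6 + 11 + 22 = 39
d(p,L) = |6−(-2)| + |-9−(-14)| + |-10−(-10)| = 8 + 5 + 0 = 13
d(p,M) = |6−(-2)| + |-9−(-5)| + |-10−(-5)| = 8 + 4 + 5 = 17
Minimum is at L.

L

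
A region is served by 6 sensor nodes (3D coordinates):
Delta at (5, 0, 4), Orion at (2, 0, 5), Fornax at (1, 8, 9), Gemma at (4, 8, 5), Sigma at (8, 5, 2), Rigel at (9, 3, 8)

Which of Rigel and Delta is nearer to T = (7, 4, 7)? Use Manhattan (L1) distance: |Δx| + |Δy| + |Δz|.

d(T, Rigel) = |7−9| + |4−3| + |7−8| = 2 + 1 + 1 = 4
d(T, Delta) = |7−5| + |4−0| + |7−4| = 2 + 4 + 3 = 9
4 < 9, so Rigel is closer.

Rigel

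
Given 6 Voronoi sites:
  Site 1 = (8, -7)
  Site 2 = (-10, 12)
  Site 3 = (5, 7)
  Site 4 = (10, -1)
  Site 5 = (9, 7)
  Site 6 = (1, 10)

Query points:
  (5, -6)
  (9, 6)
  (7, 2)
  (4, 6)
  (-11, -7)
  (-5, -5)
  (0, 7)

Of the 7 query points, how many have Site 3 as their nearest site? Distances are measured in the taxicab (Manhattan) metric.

1

(5, -6) — d to each: Site 1:4, Site 2:33, Site 3:13, Site 4:10, Site 5:17, Site 6:20 → nearest is Site 1
(9, 6) — d to each: Site 1:14, Site 2:25, Site 3:5, Site 4:8, Site 5:1, Site 6:12 → nearest is Site 5
(7, 2) — d to each: Site 1:10, Site 2:27, Site 3:7, Site 4:6, Site 5:7, Site 6:14 → nearest is Site 4
(4, 6) — d to each: Site 1:17, Site 2:20, Site 3:2, Site 4:13, Site 5:6, Site 6:7 → nearest is Site 3
(-11, -7) — d to each: Site 1:19, Site 2:20, Site 3:30, Site 4:27, Site 5:34, Site 6:29 → nearest is Site 1
(-5, -5) — d to each: Site 1:15, Site 2:22, Site 3:22, Site 4:19, Site 5:26, Site 6:21 → nearest is Site 1
(0, 7) — d to each: Site 1:22, Site 2:15, Site 3:5, Site 4:18, Site 5:9, Site 6:4 → nearest is Site 6
1 of the 7 points has Site 3 as nearest.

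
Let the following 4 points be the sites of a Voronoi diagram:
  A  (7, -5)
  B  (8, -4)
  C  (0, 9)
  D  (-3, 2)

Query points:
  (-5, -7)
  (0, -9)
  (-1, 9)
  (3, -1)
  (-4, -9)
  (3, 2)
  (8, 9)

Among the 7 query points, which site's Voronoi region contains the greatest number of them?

(-5, -7) — d² to each: A:148, B:178, C:281, D:85 → nearest is D
(0, -9) — d² to each: A:65, B:89, C:324, D:130 → nearest is A
(-1, 9) — d² to each: A:260, B:250, C:1, D:53 → nearest is C
(3, -1) — d² to each: A:32, B:34, C:109, D:45 → nearest is A
(-4, -9) — d² to each: A:137, B:169, C:340, D:122 → nearest is D
(3, 2) — d² to each: A:65, B:61, C:58, D:36 → nearest is D
(8, 9) — d² to each: A:197, B:169, C:64, D:170 → nearest is C
Tally — A:2, C:2, D:3. D captures the most (3).

D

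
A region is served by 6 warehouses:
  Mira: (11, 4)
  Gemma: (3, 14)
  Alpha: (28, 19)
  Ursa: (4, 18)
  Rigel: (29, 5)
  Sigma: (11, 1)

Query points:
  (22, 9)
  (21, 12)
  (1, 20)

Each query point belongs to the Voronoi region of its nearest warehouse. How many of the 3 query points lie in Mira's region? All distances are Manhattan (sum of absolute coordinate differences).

0

(22, 9) — d to each: Mira:16, Gemma:24, Alpha:16, Ursa:27, Rigel:11, Sigma:19 → nearest is Rigel
(21, 12) — d to each: Mira:18, Gemma:20, Alpha:14, Ursa:23, Rigel:15, Sigma:21 → nearest is Alpha
(1, 20) — d to each: Mira:26, Gemma:8, Alpha:28, Ursa:5, Rigel:43, Sigma:29 → nearest is Ursa
0 of the 3 points have Mira as nearest.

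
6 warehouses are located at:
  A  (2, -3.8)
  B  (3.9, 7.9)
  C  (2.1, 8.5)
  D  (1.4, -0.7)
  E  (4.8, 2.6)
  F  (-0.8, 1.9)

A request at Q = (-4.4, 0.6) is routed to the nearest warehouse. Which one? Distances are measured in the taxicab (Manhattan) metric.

F

d(Q,A) = |-4.4−2| + |0.6−(-3.8)| = 6.4 + 4.4 = 10.8
d(Q,B) = |-4.4−3.9| + |0.6−7.9| = 8.3 + 7.3 = 15.6
d(Q,C) = |-4.4−2.1| + |0.6−8.5| = 6.5 + 7.9 = 14.4
d(Q,D) = |-4.4−1.4| + |0.6−(-0.7)| = 5.8 + 1.3 = 7.1
d(Q,E) = |-4.4−4.8| + |0.6−2.6| = 9.2 + 2 = 11.2
d(Q,F) = |-4.4−(-0.8)| + |0.6−1.9| = 3.6 + 1.3 = 4.9
Minimum is at F.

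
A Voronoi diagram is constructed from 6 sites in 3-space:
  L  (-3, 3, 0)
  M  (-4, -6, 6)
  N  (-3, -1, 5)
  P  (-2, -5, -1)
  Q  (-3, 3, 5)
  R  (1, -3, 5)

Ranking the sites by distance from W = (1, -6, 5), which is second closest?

Compare squared distances (the ordering matches that of the actual distances):
|WL|² = (1−(-3))² + (-6−3)² + (5−0)² = 16 + 81 + 25 = 122
|WM|² = (1−(-4))² + (-6−(-6))² + (5−6)² = 25 + 0 + 1 = 26
|WN|² = (1−(-3))² + (-6−(-1))² + (5−5)² = 16 + 25 + 0 = 41
|WP|² = (1−(-2))² + (-6−(-5))² + (5−(-1))² = 9 + 1 + 36 = 46
|WQ|² = (1−(-3))² + (-6−3)² + (5−5)² = 16 + 81 + 0 = 97
|WR|² = (1−1)² + (-6−(-3))² + (5−5)² = 0 + 9 + 0 = 9
Sorted ascending: R, M, N, … — the second-nearest is M.

M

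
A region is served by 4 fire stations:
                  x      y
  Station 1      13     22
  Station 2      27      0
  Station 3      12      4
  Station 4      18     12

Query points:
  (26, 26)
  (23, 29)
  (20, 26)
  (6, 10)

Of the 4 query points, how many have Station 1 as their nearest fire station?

(26, 26) — d² to each: Station 1:185, Station 2:677, Station 3:680, Station 4:260 → nearest is Station 1
(23, 29) — d² to each: Station 1:149, Station 2:857, Station 3:746, Station 4:314 → nearest is Station 1
(20, 26) — d² to each: Station 1:65, Station 2:725, Station 3:548, Station 4:200 → nearest is Station 1
(6, 10) — d² to each: Station 1:193, Station 2:541, Station 3:72, Station 4:148 → nearest is Station 3
3 of the 4 points have Station 1 as nearest.

3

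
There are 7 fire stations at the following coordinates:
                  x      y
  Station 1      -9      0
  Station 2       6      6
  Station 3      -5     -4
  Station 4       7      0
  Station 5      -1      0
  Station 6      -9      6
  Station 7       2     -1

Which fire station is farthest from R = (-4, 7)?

Station 4

Compare squared distances (the ordering matches that of the actual distances):
d²(R, Station 1) = (-4−(-9))² + (7−0)² = 25 + 49 = 74
d²(R, Station 2) = (-4−6)² + (7−6)² = 100 + 1 = 101
d²(R, Station 3) = (-4−(-5))² + (7−(-4))² = 1 + 121 = 122
d²(R, Station 4) = (-4−7)² + (7−0)² = 121 + 49 = 170
d²(R, Station 5) = (-4−(-1))² + (7−0)² = 9 + 49 = 58
d²(R, Station 6) = (-4−(-9))² + (7−6)² = 25 + 1 = 26
d²(R, Station 7) = (-4−2)² + (7−(-1))² = 36 + 64 = 100
The largest is to Station 4.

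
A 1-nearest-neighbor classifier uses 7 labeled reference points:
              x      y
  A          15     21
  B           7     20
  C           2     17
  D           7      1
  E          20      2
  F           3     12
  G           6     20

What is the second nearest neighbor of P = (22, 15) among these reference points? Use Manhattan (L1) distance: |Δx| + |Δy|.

d(P,A) = |22−15| + |15−21| = 7 + 6 = 13
d(P,B) = |22−7| + |15−20| = 15 + 5 = 20
d(P,C) = |22−2| + |15−17| = 20 + 2 = 22
d(P,D) = |22−7| + |15−1| = 15 + 14 = 29
d(P,E) = |22−20| + |15−2| = 2 + 13 = 15
d(P,F) = |22−3| + |15−12| = 19 + 3 = 22
d(P,G) = |22−6| + |15−20| = 16 + 5 = 21
Sorted ascending: A, E, B, … — the second-nearest is E.

E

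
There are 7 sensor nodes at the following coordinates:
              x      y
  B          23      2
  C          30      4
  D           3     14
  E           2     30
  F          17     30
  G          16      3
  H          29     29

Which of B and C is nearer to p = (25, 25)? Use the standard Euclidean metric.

Compare squared distances:
|pB|² = (25−23)² + (25−2)² = 4 + 529 = 533
|pC|² = (25−30)² + (25−4)² = 25 + 441 = 466
533 > 466, so C is closer.

C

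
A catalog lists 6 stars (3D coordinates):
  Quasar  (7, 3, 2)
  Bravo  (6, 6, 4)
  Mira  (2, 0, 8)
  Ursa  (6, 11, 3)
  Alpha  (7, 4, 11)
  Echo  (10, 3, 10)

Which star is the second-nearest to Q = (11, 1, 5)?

Compare squared distances (the ordering matches that of the actual distances):
d²(Q, Quasar) = (11−7)² + (1−3)² + (5−2)² = 16 + 4 + 9 = 29
d²(Q, Bravo) = (11−6)² + (1−6)² + (5−4)² = 25 + 25 + 1 = 51
d²(Q, Mira) = (11−2)² + (1−0)² + (5−8)² = 81 + 1 + 9 = 91
d²(Q, Ursa) = (11−6)² + (1−11)² + (5−3)² = 25 + 100 + 4 = 129
d²(Q, Alpha) = (11−7)² + (1−4)² + (5−11)² = 16 + 9 + 36 = 61
d²(Q, Echo) = (11−10)² + (1−3)² + (5−10)² = 1 + 4 + 25 = 30
Sorted ascending: Quasar, Echo, Bravo, … — the second-nearest is Echo.

Echo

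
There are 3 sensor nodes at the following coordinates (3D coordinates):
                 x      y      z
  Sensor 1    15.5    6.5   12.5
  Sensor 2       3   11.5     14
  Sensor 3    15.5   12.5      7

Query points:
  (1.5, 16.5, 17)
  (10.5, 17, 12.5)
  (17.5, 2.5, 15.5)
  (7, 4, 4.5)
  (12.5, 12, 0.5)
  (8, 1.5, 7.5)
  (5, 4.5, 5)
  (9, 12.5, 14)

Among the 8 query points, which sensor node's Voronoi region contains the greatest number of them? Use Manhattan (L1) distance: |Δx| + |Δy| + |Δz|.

(1.5, 16.5, 17) — d to each: Sensor 1:28.5, Sensor 2:9.5, Sensor 3:28 → nearest is Sensor 2
(10.5, 17, 12.5) — d to each: Sensor 1:15.5, Sensor 2:14.5, Sensor 3:15 → nearest is Sensor 2
(17.5, 2.5, 15.5) — d to each: Sensor 1:9, Sensor 2:25, Sensor 3:20.5 → nearest is Sensor 1
(7, 4, 4.5) — d to each: Sensor 1:19, Sensor 2:21, Sensor 3:19.5 → nearest is Sensor 1
(12.5, 12, 0.5) — d to each: Sensor 1:20.5, Sensor 2:23.5, Sensor 3:10 → nearest is Sensor 3
(8, 1.5, 7.5) — d to each: Sensor 1:17.5, Sensor 2:21.5, Sensor 3:19 → nearest is Sensor 1
(5, 4.5, 5) — d to each: Sensor 1:20, Sensor 2:18, Sensor 3:20.5 → nearest is Sensor 2
(9, 12.5, 14) — d to each: Sensor 1:14, Sensor 2:7, Sensor 3:13.5 → nearest is Sensor 2
Tally — Sensor 1:3, Sensor 2:4, Sensor 3:1. Sensor 2 captures the most (4).

Sensor 2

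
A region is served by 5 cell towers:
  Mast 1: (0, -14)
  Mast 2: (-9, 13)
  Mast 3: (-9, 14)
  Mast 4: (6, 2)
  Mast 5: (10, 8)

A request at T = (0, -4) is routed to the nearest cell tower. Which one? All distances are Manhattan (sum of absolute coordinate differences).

d(T, Mast 1) = |0−0| + |-4−(-14)| = 0 + 10 = 10
d(T, Mast 2) = |0−(-9)| + |-4−13| = 9 + 17 = 26
d(T, Mast 3) = |0−(-9)| + |-4−14| = 9 + 18 = 27
d(T, Mast 4) = |0−6| + |-4−2| = 6 + 6 = 12
d(T, Mast 5) = |0−10| + |-4−8| = 10 + 12 = 22
Mast 1 is nearest.

Mast 1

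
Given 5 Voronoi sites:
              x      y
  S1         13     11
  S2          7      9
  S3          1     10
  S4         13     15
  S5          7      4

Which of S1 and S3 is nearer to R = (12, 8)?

S1

Compare squared distances:
|RS1|² = (12−13)² + (8−11)² = 1 + 9 = 10
|RS3|² = (12−1)² + (8−10)² = 121 + 4 = 125
10 < 125, so S1 is closer.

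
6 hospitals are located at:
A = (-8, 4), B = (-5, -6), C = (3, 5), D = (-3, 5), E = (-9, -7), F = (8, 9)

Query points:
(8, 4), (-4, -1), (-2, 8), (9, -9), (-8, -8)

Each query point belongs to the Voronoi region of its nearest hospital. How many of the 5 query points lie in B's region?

2

(8, 4) — d² to each: A:256, B:269, C:26, D:122, E:410, F:25 → nearest is F
(-4, -1) — d² to each: A:41, B:26, C:85, D:37, E:61, F:244 → nearest is B
(-2, 8) — d² to each: A:52, B:205, C:34, D:10, E:274, F:101 → nearest is D
(9, -9) — d² to each: A:458, B:205, C:232, D:340, E:328, F:325 → nearest is B
(-8, -8) — d² to each: A:144, B:13, C:290, D:194, E:2, F:545 → nearest is E
2 of the 5 points have B as nearest.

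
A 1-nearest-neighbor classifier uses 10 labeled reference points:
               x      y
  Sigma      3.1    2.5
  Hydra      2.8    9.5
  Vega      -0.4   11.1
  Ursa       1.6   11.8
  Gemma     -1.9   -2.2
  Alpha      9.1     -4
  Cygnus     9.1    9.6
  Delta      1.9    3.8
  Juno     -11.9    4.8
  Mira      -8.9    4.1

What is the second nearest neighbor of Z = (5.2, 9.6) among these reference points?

Squared Euclidean distances:
d²(Z, Sigma) = (5.2−3.1)² + (9.6−2.5)² = 4.41 + 50.41 = 54.82
d²(Z, Hydra) = (5.2−2.8)² + (9.6−9.5)² = 5.76 + 0.01 = 5.77
d²(Z, Vega) = (5.2−(-0.4))² + (9.6−11.1)² = 31.36 + 2.25 = 33.61
d²(Z, Ursa) = (5.2−1.6)² + (9.6−11.8)² = 12.96 + 4.84 = 17.8
d²(Z, Gemma) = (5.2−(-1.9))² + (9.6−(-2.2))² = 50.41 + 139.24 = 189.65
d²(Z, Alpha) = (5.2−9.1)² + (9.6−(-4))² = 15.21 + 184.96 = 200.17
d²(Z, Cygnus) = (5.2−9.1)² + (9.6−9.6)² = 15.21 + 0 = 15.21
d²(Z, Delta) = (5.2−1.9)² + (9.6−3.8)² = 10.89 + 33.64 = 44.53
d²(Z, Juno) = (5.2−(-11.9))² + (9.6−4.8)² = 292.41 + 23.04 = 315.45
d²(Z, Mira) = (5.2−(-8.9))² + (9.6−4.1)² = 198.81 + 30.25 = 229.06
Sorted ascending: Hydra, Cygnus, Ursa, … — the second-nearest is Cygnus.

Cygnus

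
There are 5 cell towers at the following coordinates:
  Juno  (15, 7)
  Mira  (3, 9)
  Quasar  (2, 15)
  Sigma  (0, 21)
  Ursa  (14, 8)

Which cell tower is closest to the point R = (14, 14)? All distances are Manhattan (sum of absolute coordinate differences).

Ursa

d(R, Juno) = |14−15| + |14−7| = 1 + 7 = 8
d(R, Mira) = |14−3| + |14−9| = 11 + 5 = 16
d(R, Quasar) = |14−2| + |14−15| = 12 + 1 = 13
d(R, Sigma) = |14−0| + |14−21| = 14 + 7 = 21
d(R, Ursa) = |14−14| + |14−8| = 0 + 6 = 6
Ursa is nearest.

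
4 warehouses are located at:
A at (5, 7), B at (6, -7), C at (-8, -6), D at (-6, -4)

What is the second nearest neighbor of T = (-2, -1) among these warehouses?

Since √ is increasing, it suffices to compare squared distances:
|TA|² = (-2−5)² + (-1−7)² = 49 + 64 = 113
|TB|² = (-2−6)² + (-1−(-7))² = 64 + 36 = 100
|TC|² = (-2−(-8))² + (-1−(-6))² = 36 + 25 = 61
|TD|² = (-2−(-6))² + (-1−(-4))² = 16 + 9 = 25
Sorted ascending: D, C, B, … — the second-nearest is C.

C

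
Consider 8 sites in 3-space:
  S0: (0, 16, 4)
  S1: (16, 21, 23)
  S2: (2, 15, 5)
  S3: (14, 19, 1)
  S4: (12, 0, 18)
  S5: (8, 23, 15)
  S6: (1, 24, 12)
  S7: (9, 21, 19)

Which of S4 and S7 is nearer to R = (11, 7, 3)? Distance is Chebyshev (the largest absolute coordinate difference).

d(R,S4) = max(1, 7, 15) = 15
d(R,S7) = max(2, 14, 16) = 16
15 < 16, so S4 is closer.

S4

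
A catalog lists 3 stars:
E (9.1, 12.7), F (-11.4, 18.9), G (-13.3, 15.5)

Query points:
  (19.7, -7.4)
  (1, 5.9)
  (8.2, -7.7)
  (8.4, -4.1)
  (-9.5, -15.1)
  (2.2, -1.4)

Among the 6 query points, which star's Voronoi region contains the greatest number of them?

(19.7, -7.4) — d² to each: E:516.37, F:1658.9, G:1613.41 → nearest is E
(1, 5.9) — d² to each: E:111.85, F:322.76, G:296.65 → nearest is E
(8.2, -7.7) — d² to each: E:416.97, F:1091.72, G:1000.49 → nearest is E
(8.4, -4.1) — d² to each: E:282.73, F:921.04, G:855.05 → nearest is E
(-9.5, -15.1) — d² to each: E:1118.8, F:1159.61, G:950.8 → nearest is G
(2.2, -1.4) — d² to each: E:246.42, F:597.05, G:525.86 → nearest is E
Tally — E:5, G:1. E captures the most (5).

E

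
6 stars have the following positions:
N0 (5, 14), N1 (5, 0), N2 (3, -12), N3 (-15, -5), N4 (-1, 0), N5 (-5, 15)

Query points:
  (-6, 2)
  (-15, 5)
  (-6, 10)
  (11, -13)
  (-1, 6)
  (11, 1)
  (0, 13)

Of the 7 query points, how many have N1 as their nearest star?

(-6, 2) — d² to each: N0:265, N1:125, N2:277, N3:130, N4:29, N5:170 → nearest is N4
(-15, 5) — d² to each: N0:481, N1:425, N2:613, N3:100, N4:221, N5:200 → nearest is N3
(-6, 10) — d² to each: N0:137, N1:221, N2:565, N3:306, N4:125, N5:26 → nearest is N5
(11, -13) — d² to each: N0:765, N1:205, N2:65, N3:740, N4:313, N5:1040 → nearest is N2
(-1, 6) — d² to each: N0:100, N1:72, N2:340, N3:317, N4:36, N5:97 → nearest is N4
(11, 1) — d² to each: N0:205, N1:37, N2:233, N3:712, N4:145, N5:452 → nearest is N1
(0, 13) — d² to each: N0:26, N1:194, N2:634, N3:549, N4:170, N5:29 → nearest is N0
1 of the 7 points has N1 as nearest.

1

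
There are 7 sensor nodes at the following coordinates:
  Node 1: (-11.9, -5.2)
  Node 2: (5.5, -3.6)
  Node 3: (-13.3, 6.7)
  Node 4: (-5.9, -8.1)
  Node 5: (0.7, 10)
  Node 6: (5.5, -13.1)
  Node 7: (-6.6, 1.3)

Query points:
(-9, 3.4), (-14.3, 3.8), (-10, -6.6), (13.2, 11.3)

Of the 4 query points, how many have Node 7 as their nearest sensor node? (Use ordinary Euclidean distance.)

1

(-9, 3.4) — d² to each: Node 1:82.37, Node 2:259.25, Node 3:29.38, Node 4:141.86, Node 5:137.65, Node 6:482.5, Node 7:10.17 → nearest is Node 7
(-14.3, 3.8) — d² to each: Node 1:86.76, Node 2:446.8, Node 3:9.41, Node 4:212.17, Node 5:263.44, Node 6:677.65, Node 7:65.54 → nearest is Node 3
(-10, -6.6) — d² to each: Node 1:5.57, Node 2:249.25, Node 3:187.78, Node 4:19.06, Node 5:390.05, Node 6:282.5, Node 7:73.97 → nearest is Node 1
(13.2, 11.3) — d² to each: Node 1:902.26, Node 2:281.3, Node 3:723.41, Node 4:741.17, Node 5:157.94, Node 6:654.65, Node 7:492.04 → nearest is Node 5
1 of the 4 points has Node 7 as nearest.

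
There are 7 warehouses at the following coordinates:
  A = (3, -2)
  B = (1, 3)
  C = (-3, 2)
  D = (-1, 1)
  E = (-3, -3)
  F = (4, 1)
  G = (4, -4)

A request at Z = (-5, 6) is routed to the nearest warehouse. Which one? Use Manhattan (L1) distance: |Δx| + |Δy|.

C

d(Z,A) = |-5−3| + |6−(-2)| = 8 + 8 = 16
d(Z,B) = |-5−1| + |6−3| = 6 + 3 = 9
d(Z,C) = |-5−(-3)| + |6−2| = 2 + 4 = 6
d(Z,D) = |-5−(-1)| + |6−1| = 4 + 5 = 9
d(Z,E) = |-5−(-3)| + |6−(-3)| = 2 + 9 = 11
d(Z,F) = |-5−4| + |6−1| = 9 + 5 = 14
d(Z,G) = |-5−4| + |6−(-4)| = 9 + 10 = 19
C is nearest.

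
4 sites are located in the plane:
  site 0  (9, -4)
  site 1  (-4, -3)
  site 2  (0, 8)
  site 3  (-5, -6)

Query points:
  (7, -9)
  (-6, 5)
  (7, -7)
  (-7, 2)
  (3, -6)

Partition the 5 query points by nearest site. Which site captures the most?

(7, -9) — d² to each: site 0:29, site 1:157, site 2:338, site 3:153 → nearest is site 0
(-6, 5) — d² to each: site 0:306, site 1:68, site 2:45, site 3:122 → nearest is site 2
(7, -7) — d² to each: site 0:13, site 1:137, site 2:274, site 3:145 → nearest is site 0
(-7, 2) — d² to each: site 0:292, site 1:34, site 2:85, site 3:68 → nearest is site 1
(3, -6) — d² to each: site 0:40, site 1:58, site 2:205, site 3:64 → nearest is site 0
Tally — site 0:3, site 1:1, site 2:1. site 0 captures the most (3).

site 0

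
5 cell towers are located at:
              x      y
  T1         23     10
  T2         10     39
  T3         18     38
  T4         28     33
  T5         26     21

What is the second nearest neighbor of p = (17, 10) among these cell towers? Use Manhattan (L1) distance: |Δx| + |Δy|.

T5

d(p,T1) = |17−23| + |10−10| = 6 + 0 = 6
d(p,T2) = |17−10| + |10−39| = 7 + 29 = 36
d(p,T3) = |17−18| + |10−38| = 1 + 28 = 29
d(p,T4) = |17−28| + |10−33| = 11 + 23 = 34
d(p,T5) = |17−26| + |10−21| = 9 + 11 = 20
Sorted ascending: T1, T5, T3, … — the second-nearest is T5.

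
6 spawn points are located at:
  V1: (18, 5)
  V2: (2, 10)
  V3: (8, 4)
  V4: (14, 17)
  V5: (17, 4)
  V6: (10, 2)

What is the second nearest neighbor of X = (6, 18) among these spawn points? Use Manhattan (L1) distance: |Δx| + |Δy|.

d(X,V1) = 12 + 13 = 25
d(X,V2) = 4 + 8 = 12
d(X,V3) = 2 + 14 = 16
d(X,V4) = 8 + 1 = 9
d(X,V5) = 11 + 14 = 25
d(X,V6) = 4 + 16 = 20
Sorted ascending: V4, V2, V3, … — the second-nearest is V2.

V2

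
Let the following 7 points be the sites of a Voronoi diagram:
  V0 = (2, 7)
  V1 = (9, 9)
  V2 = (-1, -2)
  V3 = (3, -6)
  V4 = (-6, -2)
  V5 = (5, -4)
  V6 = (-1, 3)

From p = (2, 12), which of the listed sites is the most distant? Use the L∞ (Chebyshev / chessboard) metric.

V3

d(p,V0) = max(0, 5) = 5
d(p,V1) = max(7, 3) = 7
d(p,V2) = max(3, 14) = 14
d(p,V3) = max(1, 18) = 18
d(p,V4) = max(8, 14) = 14
d(p,V5) = max(3, 16) = 16
d(p,V6) = max(3, 9) = 9
The largest is to V3.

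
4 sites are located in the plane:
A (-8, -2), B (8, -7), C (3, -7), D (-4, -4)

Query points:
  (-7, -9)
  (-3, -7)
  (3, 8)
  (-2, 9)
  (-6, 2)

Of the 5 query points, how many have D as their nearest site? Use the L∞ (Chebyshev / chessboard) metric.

2

(-7, -9) — d to each: A:7, B:15, C:10, D:5 → nearest is D
(-3, -7) — d to each: A:5, B:11, C:6, D:3 → nearest is D
(3, 8) — d to each: A:11, B:15, C:15, D:12 → nearest is A
(-2, 9) — d to each: A:11, B:16, C:16, D:13 → nearest is A
(-6, 2) — d to each: A:4, B:14, C:9, D:6 → nearest is A
2 of the 5 points have D as nearest.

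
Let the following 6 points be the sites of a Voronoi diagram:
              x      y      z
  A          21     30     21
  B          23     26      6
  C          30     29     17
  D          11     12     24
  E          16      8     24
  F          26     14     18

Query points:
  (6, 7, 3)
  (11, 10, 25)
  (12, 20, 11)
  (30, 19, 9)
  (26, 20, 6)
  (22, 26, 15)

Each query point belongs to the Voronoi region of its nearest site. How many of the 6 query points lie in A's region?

1

(6, 7, 3) — d² to each: A:1078, B:659, C:1256, D:491, E:542, F:674 → nearest is D
(11, 10, 25) — d² to each: A:516, B:761, C:786, D:5, E:30, F:290 → nearest is D
(12, 20, 11) — d² to each: A:281, B:182, C:441, D:234, E:329, F:281 → nearest is B
(30, 19, 9) — d² to each: A:346, B:107, C:164, D:635, E:542, F:122 → nearest is B
(26, 20, 6) — d² to each: A:350, B:45, C:218, D:613, E:568, F:180 → nearest is B
(22, 26, 15) — d² to each: A:53, B:82, C:77, D:398, E:441, F:169 → nearest is A
1 of the 6 points has A as nearest.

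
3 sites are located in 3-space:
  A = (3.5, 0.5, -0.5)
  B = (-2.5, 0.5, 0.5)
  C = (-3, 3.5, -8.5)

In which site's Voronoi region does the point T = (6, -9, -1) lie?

Compare squared distances (the ordering matches that of the actual distances):
|TA|² = (6−3.5)² + (-9−0.5)² + (-1−(-0.5))² = 6.25 + 90.25 + 0.25 = 96.75
|TB|² = (6−(-2.5))² + (-9−0.5)² + (-1−0.5)² = 72.25 + 90.25 + 2.25 = 164.75
|TC|² = (6−(-3))² + (-9−3.5)² + (-1−(-8.5))² = 81 + 156.25 + 56.25 = 293.5
Minimum is at A.

A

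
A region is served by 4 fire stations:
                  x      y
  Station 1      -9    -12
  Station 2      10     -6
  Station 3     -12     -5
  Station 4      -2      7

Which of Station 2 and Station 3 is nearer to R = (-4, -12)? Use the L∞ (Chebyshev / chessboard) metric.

Station 3

d(R, Station 2) = max(14, 6) = 14
d(R, Station 3) = max(8, 7) = 8
14 > 8, so Station 3 is closer.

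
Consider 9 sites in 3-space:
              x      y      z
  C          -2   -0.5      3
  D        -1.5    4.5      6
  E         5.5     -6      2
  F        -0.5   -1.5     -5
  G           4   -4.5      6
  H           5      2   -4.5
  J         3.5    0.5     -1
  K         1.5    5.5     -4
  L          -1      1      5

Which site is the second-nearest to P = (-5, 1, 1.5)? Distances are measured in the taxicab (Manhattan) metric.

d(P,C) = |-5−(-2)| + |1−(-0.5)| + |1.5−3| = 3 + 1.5 + 1.5 = 6
d(P,D) = |-5−(-1.5)| + |1−4.5| + |1.5−6| = 3.5 + 3.5 + 4.5 = 11.5
d(P,E) = |-5−5.5| + |1−(-6)| + |1.5−2| = 10.5 + 7 + 0.5 = 18
d(P,F) = |-5−(-0.5)| + |1−(-1.5)| + |1.5−(-5)| = 4.5 + 2.5 + 6.5 = 13.5
d(P,G) = |-5−4| + |1−(-4.5)| + |1.5−6| = 9 + 5.5 + 4.5 = 19
d(P,H) = |-5−5| + |1−2| + |1.5−(-4.5)| = 10 + 1 + 6 = 17
d(P,J) = |-5−3.5| + |1−0.5| + |1.5−(-1)| = 8.5 + 0.5 + 2.5 = 11.5
d(P,K) = |-5−1.5| + |1−5.5| + |1.5−(-4)| = 6.5 + 4.5 + 5.5 = 16.5
d(P,L) = |-5−(-1)| + |1−1| + |1.5−5| = 4 + 0 + 3.5 = 7.5
Sorted ascending: C, L, D, … — the second-nearest is L.

L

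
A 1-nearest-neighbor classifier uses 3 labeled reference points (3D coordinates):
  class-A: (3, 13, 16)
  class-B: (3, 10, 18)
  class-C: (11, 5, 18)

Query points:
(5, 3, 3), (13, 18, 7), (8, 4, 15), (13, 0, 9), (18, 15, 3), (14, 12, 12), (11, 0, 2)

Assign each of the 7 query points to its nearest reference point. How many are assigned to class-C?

6

(5, 3, 3) — d² to each: class-A:273, class-B:278, class-C:265 → nearest is class-C
(13, 18, 7) — d² to each: class-A:206, class-B:285, class-C:294 → nearest is class-A
(8, 4, 15) — d² to each: class-A:107, class-B:70, class-C:19 → nearest is class-C
(13, 0, 9) — d² to each: class-A:318, class-B:281, class-C:110 → nearest is class-C
(18, 15, 3) — d² to each: class-A:398, class-B:475, class-C:374 → nearest is class-C
(14, 12, 12) — d² to each: class-A:138, class-B:161, class-C:94 → nearest is class-C
(11, 0, 2) — d² to each: class-A:429, class-B:420, class-C:281 → nearest is class-C
6 of the 7 points have class-C as nearest.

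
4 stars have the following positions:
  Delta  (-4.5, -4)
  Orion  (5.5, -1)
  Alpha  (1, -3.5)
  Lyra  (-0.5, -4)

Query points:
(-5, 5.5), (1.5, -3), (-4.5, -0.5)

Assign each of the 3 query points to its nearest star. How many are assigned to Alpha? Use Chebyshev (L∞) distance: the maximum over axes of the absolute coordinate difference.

2

(-5, 5.5) — d to each: Delta:9.5, Orion:10.5, Alpha:9, Lyra:9.5 → nearest is Alpha
(1.5, -3) — d to each: Delta:6, Orion:4, Alpha:0.5, Lyra:2 → nearest is Alpha
(-4.5, -0.5) — d to each: Delta:3.5, Orion:10, Alpha:5.5, Lyra:4 → nearest is Delta
2 of the 3 points have Alpha as nearest.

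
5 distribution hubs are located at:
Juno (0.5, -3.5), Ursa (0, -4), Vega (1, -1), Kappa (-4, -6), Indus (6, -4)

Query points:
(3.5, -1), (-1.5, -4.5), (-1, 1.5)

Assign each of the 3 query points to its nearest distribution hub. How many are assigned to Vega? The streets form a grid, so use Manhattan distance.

(3.5, -1) — d to each: Juno:5.5, Ursa:6.5, Vega:2.5, Kappa:12.5, Indus:5.5 → nearest is Vega
(-1.5, -4.5) — d to each: Juno:3, Ursa:2, Vega:6, Kappa:4, Indus:8 → nearest is Ursa
(-1, 1.5) — d to each: Juno:6.5, Ursa:6.5, Vega:4.5, Kappa:10.5, Indus:12.5 → nearest is Vega
2 of the 3 points have Vega as nearest.

2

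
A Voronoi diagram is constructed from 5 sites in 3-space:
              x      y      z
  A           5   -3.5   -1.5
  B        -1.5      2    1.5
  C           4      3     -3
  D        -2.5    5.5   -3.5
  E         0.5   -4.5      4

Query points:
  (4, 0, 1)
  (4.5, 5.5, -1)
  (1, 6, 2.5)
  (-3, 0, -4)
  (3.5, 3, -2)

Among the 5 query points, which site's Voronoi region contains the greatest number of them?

(4, 0, 1) — d² to each: A:19.5, B:34.5, C:25, D:92.75, E:41.5 → nearest is A
(4.5, 5.5, -1) — d² to each: A:81.5, B:54.5, C:10.5, D:55.25, E:141 → nearest is C
(1, 6, 2.5) — d² to each: A:122.25, B:23.25, C:48.25, D:48.5, E:112.75 → nearest is B
(-3, 0, -4) — d² to each: A:82.5, B:36.5, C:59, D:30.75, E:96.5 → nearest is D
(3.5, 3, -2) — d² to each: A:44.75, B:38.25, C:1.25, D:44.5, E:101.25 → nearest is C
Tally — A:1, B:1, C:2, D:1. C captures the most (2).

C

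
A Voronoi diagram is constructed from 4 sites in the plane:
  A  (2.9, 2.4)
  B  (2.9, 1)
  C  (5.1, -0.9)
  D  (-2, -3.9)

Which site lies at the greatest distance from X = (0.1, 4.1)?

D

Since √ is increasing, it suffices to compare squared distances:
|XA|² = (0.1−2.9)² + (4.1−2.4)² = 7.84 + 2.89 = 10.73
|XB|² = (0.1−2.9)² + (4.1−1)² = 7.84 + 9.61 = 17.45
|XC|² = (0.1−5.1)² + (4.1−(-0.9))² = 25 + 25 = 50
|XD|² = (0.1−(-2))² + (4.1−(-3.9))² = 4.41 + 64 = 68.41
The largest is to D.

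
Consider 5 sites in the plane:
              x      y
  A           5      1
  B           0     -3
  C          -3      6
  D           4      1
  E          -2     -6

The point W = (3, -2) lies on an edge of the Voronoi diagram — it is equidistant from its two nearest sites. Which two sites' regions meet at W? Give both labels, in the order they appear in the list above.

B and D

Squared distances from W to each site:
|WA|² = (3−5)² + (-2−1)² = 4 + 9 = 13
|WB|² = (3−0)² + (-2−(-3))² = 9 + 1 = 10
|WC|² = (3−(-3))² + (-2−6)² = 36 + 64 = 100
|WD|² = (3−4)² + (-2−1)² = 1 + 9 = 10
|WE|² = (3−(-2))² + (-2−(-6))² = 25 + 16 = 41
W is equidistant from B and D (both at squared distance 10), and every other site is strictly farther — so W lies on the B–D Voronoi edge.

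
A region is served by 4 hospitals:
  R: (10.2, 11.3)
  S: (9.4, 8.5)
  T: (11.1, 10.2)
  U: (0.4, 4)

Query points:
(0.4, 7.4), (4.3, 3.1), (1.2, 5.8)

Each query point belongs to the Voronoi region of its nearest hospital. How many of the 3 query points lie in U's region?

3

(0.4, 7.4) — d² to each: R:111.25, S:82.21, T:122.33, U:11.56 → nearest is U
(4.3, 3.1) — d² to each: R:102.05, S:55.17, T:96.65, U:16.02 → nearest is U
(1.2, 5.8) — d² to each: R:111.25, S:74.53, T:117.37, U:3.88 → nearest is U
3 of the 3 points have U as nearest.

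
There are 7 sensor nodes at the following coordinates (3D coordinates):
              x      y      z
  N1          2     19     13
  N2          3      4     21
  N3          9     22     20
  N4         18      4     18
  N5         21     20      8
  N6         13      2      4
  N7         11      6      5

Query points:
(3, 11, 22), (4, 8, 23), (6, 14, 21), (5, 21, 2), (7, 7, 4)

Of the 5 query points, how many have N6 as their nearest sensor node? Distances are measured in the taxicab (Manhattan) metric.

0

(3, 11, 22) — d to each: N1:18, N2:8, N3:19, N4:26, N5:41, N6:37, N7:30 → nearest is N2
(4, 8, 23) — d to each: N1:23, N2:7, N3:22, N4:23, N5:44, N6:34, N7:27 → nearest is N2
(6, 14, 21) — d to each: N1:17, N2:13, N3:12, N4:25, N5:34, N6:36, N7:29 → nearest is N3
(5, 21, 2) — d to each: N1:16, N2:38, N3:23, N4:46, N5:23, N6:29, N7:24 → nearest is N1
(7, 7, 4) — d to each: N1:26, N2:24, N3:33, N4:28, N5:31, N6:11, N7:6 → nearest is N7
0 of the 5 points have N6 as nearest.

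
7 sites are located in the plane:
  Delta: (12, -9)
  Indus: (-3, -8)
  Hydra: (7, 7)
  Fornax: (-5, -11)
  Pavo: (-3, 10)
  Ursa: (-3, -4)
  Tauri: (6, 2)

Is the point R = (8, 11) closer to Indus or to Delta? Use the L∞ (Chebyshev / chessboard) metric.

Indus

d(R, Indus) = max(11, 19) = 19
d(R, Delta) = max(4, 20) = 20
19 < 20, so Indus is closer.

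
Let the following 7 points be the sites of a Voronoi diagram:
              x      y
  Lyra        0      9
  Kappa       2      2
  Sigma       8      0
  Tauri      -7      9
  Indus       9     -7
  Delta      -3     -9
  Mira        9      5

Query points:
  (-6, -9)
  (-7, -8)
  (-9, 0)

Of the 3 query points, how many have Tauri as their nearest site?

(-6, -9) — d² to each: Lyra:360, Kappa:185, Sigma:277, Tauri:325, Indus:229, Delta:9, Mira:421 → nearest is Delta
(-7, -8) — d² to each: Lyra:338, Kappa:181, Sigma:289, Tauri:289, Indus:257, Delta:17, Mira:425 → nearest is Delta
(-9, 0) — d² to each: Lyra:162, Kappa:125, Sigma:289, Tauri:85, Indus:373, Delta:117, Mira:349 → nearest is Tauri
1 of the 3 points has Tauri as nearest.

1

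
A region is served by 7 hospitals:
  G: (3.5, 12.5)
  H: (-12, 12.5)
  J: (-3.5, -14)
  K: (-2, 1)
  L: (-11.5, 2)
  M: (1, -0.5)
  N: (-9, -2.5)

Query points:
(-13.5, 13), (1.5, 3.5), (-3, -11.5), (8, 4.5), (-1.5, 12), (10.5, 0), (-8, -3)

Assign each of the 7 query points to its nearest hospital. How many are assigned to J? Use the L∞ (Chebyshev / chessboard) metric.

(-13.5, 13) — d to each: G:17, H:1.5, J:27, K:12, L:11, M:14.5, N:15.5 → nearest is H
(1.5, 3.5) — d to each: G:9, H:13.5, J:17.5, K:3.5, L:13, M:4, N:10.5 → nearest is K
(-3, -11.5) — d to each: G:24, H:24, J:2.5, K:12.5, L:13.5, M:11, N:9 → nearest is J
(8, 4.5) — d to each: G:8, H:20, J:18.5, K:10, L:19.5, M:7, N:17 → nearest is M
(-1.5, 12) — d to each: G:5, H:10.5, J:26, K:11, L:10, M:12.5, N:14.5 → nearest is G
(10.5, 0) — d to each: G:12.5, H:22.5, J:14, K:12.5, L:22, M:9.5, N:19.5 → nearest is M
(-8, -3) — d to each: G:15.5, H:15.5, J:11, K:6, L:5, M:9, N:1 → nearest is N
1 of the 7 points has J as nearest.

1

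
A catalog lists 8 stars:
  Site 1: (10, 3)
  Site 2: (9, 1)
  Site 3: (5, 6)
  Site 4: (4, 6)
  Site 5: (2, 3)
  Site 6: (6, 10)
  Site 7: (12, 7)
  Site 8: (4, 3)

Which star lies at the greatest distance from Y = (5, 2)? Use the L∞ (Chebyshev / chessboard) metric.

d(Y, Site 1) = max(5, 1) = 5
d(Y, Site 2) = max(4, 1) = 4
d(Y, Site 3) = max(0, 4) = 4
d(Y, Site 4) = max(1, 4) = 4
d(Y, Site 5) = max(3, 1) = 3
d(Y, Site 6) = max(1, 8) = 8
d(Y, Site 7) = max(7, 5) = 7
d(Y, Site 8) = max(1, 1) = 1
The largest is to Site 6.

Site 6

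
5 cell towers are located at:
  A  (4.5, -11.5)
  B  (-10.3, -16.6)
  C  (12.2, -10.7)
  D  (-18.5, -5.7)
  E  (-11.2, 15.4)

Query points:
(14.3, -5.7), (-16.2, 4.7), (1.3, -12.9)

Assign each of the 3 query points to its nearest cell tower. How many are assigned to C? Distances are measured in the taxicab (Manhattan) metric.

(14.3, -5.7) — d to each: A:15.6, B:35.5, C:7.1, D:32.8, E:46.6 → nearest is C
(-16.2, 4.7) — d to each: A:36.9, B:27.2, C:43.8, D:12.7, E:15.7 → nearest is D
(1.3, -12.9) — d to each: A:4.6, B:15.3, C:13.1, D:27, E:40.8 → nearest is A
1 of the 3 points has C as nearest.

1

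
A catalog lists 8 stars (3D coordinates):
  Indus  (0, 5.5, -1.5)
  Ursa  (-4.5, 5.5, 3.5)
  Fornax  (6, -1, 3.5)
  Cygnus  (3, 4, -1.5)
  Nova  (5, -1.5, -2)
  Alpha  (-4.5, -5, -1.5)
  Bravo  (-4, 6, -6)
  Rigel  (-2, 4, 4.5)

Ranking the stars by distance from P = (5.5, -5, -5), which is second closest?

Fornax

Since √ is increasing, it suffices to compare squared distances:
d²(P, Indus) = (5.5−0)² + (-5−5.5)² + (-5−(-1.5))² = 30.25 + 110.25 + 12.25 = 152.75
d²(P, Ursa) = (5.5−(-4.5))² + (-5−5.5)² + (-5−3.5)² = 100 + 110.25 + 72.25 = 282.5
d²(P, Fornax) = (5.5−6)² + (-5−(-1))² + (-5−3.5)² = 0.25 + 16 + 72.25 = 88.5
d²(P, Cygnus) = (5.5−3)² + (-5−4)² + (-5−(-1.5))² = 6.25 + 81 + 12.25 = 99.5
d²(P, Nova) = (5.5−5)² + (-5−(-1.5))² + (-5−(-2))² = 0.25 + 12.25 + 9 = 21.5
d²(P, Alpha) = (5.5−(-4.5))² + (-5−(-5))² + (-5−(-1.5))² = 100 + 0 + 12.25 = 112.25
d²(P, Bravo) = (5.5−(-4))² + (-5−6)² + (-5−(-6))² = 90.25 + 121 + 1 = 212.25
d²(P, Rigel) = (5.5−(-2))² + (-5−4)² + (-5−4.5)² = 56.25 + 81 + 90.25 = 227.5
Sorted ascending: Nova, Fornax, Cygnus, … — the second-nearest is Fornax.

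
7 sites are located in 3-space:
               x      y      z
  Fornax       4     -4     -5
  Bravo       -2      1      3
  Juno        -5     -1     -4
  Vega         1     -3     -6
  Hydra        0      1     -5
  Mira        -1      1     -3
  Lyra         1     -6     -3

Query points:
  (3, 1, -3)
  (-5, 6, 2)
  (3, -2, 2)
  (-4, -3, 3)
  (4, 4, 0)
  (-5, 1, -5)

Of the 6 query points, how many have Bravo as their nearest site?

(3, 1, -3) — d² to each: Fornax:30, Bravo:61, Juno:69, Vega:29, Hydra:13, Mira:16, Lyra:53 → nearest is Hydra
(-5, 6, 2) — d² to each: Fornax:230, Bravo:35, Juno:85, Vega:181, Hydra:99, Mira:66, Lyra:205 → nearest is Bravo
(3, -2, 2) — d² to each: Fornax:54, Bravo:35, Juno:101, Vega:69, Hydra:67, Mira:50, Lyra:45 → nearest is Bravo
(-4, -3, 3) — d² to each: Fornax:129, Bravo:20, Juno:54, Vega:106, Hydra:96, Mira:61, Lyra:70 → nearest is Bravo
(4, 4, 0) — d² to each: Fornax:89, Bravo:54, Juno:122, Vega:94, Hydra:50, Mira:43, Lyra:118 → nearest is Mira
(-5, 1, -5) — d² to each: Fornax:106, Bravo:73, Juno:5, Vega:53, Hydra:25, Mira:20, Lyra:89 → nearest is Juno
3 of the 6 points have Bravo as nearest.

3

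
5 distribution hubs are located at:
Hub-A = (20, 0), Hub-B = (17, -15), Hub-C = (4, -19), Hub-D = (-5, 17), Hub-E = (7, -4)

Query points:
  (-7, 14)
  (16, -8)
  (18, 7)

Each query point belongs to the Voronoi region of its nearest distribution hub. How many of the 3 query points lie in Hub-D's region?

1

(-7, 14) — d² to each: Hub-A:925, Hub-B:1417, Hub-C:1210, Hub-D:13, Hub-E:520 → nearest is Hub-D
(16, -8) — d² to each: Hub-A:80, Hub-B:50, Hub-C:265, Hub-D:1066, Hub-E:97 → nearest is Hub-B
(18, 7) — d² to each: Hub-A:53, Hub-B:485, Hub-C:872, Hub-D:629, Hub-E:242 → nearest is Hub-A
1 of the 3 points has Hub-D as nearest.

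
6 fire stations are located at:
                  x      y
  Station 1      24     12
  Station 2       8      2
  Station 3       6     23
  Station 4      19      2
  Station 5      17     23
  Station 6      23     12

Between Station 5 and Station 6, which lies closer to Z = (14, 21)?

Compare squared distances:
d²(Z, Station 5) = (14−17)² + (21−23)² = 9 + 4 = 13
d²(Z, Station 6) = (14−23)² + (21−12)² = 81 + 81 = 162
13 < 162, so Station 5 is closer.

Station 5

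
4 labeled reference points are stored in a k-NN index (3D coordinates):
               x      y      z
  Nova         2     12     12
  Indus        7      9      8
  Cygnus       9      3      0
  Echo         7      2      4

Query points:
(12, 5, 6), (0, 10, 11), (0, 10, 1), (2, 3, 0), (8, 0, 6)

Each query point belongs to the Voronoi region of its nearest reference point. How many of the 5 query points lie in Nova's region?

1

(12, 5, 6) — d² to each: Nova:185, Indus:45, Cygnus:49, Echo:38 → nearest is Echo
(0, 10, 11) — d² to each: Nova:9, Indus:59, Cygnus:251, Echo:162 → nearest is Nova
(0, 10, 1) — d² to each: Nova:129, Indus:99, Cygnus:131, Echo:122 → nearest is Indus
(2, 3, 0) — d² to each: Nova:225, Indus:125, Cygnus:49, Echo:42 → nearest is Echo
(8, 0, 6) — d² to each: Nova:216, Indus:86, Cygnus:46, Echo:9 → nearest is Echo
1 of the 5 points has Nova as nearest.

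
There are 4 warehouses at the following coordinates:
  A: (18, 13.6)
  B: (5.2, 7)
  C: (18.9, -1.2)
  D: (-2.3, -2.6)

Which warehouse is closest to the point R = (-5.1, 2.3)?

Squared Euclidean distances:
|RA|² = 533.61 + 127.69 = 661.3
|RB|² = 106.09 + 22.09 = 128.18
|RC|² = 576 + 12.25 = 588.25
|RD|² = 7.84 + 24.01 = 31.85
Minimum is at D.

D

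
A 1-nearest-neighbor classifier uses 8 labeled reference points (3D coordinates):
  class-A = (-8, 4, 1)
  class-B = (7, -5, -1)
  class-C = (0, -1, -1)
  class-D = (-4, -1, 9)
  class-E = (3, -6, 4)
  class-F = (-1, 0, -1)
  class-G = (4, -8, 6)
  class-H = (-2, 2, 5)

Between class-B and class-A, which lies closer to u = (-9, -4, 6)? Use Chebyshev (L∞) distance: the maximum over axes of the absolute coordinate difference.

d(u, class-B) = max(16, 1, 7) = 16
d(u, class-A) = max(1, 8, 5) = 8
16 > 8, so class-A is closer.

class-A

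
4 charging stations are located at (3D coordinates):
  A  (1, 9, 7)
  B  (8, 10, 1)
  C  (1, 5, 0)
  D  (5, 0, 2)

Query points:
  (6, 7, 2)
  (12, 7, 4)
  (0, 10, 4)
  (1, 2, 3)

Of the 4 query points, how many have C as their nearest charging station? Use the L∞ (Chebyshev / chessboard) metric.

(6, 7, 2) — d to each: A:5, B:3, C:5, D:7 → nearest is B
(12, 7, 4) — d to each: A:11, B:4, C:11, D:7 → nearest is B
(0, 10, 4) — d to each: A:3, B:8, C:5, D:10 → nearest is A
(1, 2, 3) — d to each: A:7, B:8, C:3, D:4 → nearest is C
1 of the 4 points has C as nearest.

1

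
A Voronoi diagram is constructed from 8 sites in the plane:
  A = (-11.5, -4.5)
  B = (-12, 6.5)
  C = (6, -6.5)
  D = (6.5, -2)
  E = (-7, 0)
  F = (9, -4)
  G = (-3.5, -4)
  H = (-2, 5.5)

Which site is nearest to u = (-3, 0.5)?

E

Compare squared distances (the ordering matches that of the actual distances):
|uA|² = (-3−(-11.5))² + (0.5−(-4.5))² = 72.25 + 25 = 97.25
|uB|² = (-3−(-12))² + (0.5−6.5)² = 81 + 36 = 117
|uC|² = (-3−6)² + (0.5−(-6.5))² = 81 + 49 = 130
|uD|² = (-3−6.5)² + (0.5−(-2))² = 90.25 + 6.25 = 96.5
|uE|² = (-3−(-7))² + (0.5−0)² = 16 + 0.25 = 16.25
|uF|² = (-3−9)² + (0.5−(-4))² = 144 + 20.25 = 164.25
|uG|² = (-3−(-3.5))² + (0.5−(-4))² = 0.25 + 20.25 = 20.5
|uH|² = (-3−(-2))² + (0.5−5.5)² = 1 + 25 = 26
E is nearest.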